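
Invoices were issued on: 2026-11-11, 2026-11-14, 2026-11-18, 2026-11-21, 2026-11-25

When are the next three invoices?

The gap pattern 3, 4, 3, 4 repeats every 2 events.
These are the Wednesdays and Saturdays of each week.
The following Saturday is 2026-11-28.
The following Wednesday is 2026-12-02.
Next Saturday: 2026-12-05.

2026-11-28, 2026-12-02, 2026-12-05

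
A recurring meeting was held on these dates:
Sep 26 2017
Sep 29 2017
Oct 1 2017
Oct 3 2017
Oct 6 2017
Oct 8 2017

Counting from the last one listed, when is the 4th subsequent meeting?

The gap pattern 3, 2, 2, 3, 2 repeats every 3 events.
These are the Tuesdays, Fridays and Sundays of each week.
Next Tuesday: Oct 10 2017.
The following Friday is Oct 13 2017.
The following Sunday is Oct 15 2017.
The following Tuesday is Oct 17 2017.

Oct 17 2017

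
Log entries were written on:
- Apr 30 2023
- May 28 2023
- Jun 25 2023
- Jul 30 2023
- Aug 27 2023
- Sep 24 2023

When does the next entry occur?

Oct 29 2023

Every date is a Sunday; gaps 28, 28, 35, 28, 28 days.
Each is the last Sunday of its month (at least one falls on the 29th or later, ruling out '4th Sunday').
October 2023 ends with Sunday Oct 29 2023.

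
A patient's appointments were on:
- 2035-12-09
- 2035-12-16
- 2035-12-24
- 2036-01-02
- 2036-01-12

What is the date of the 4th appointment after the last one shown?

Intervals are 7, 8, 9, 10 days — an arithmetic progression with common difference 1.
Next gap: 11 days. 2036-01-12 + 11 days = 2036-01-23.
Next gap: 12 days. 2036-01-23 + 12 days = 2036-02-04.
Next gap: 13 days. 2036-02-04 + 13 days = 2036-02-17.
Next gap: 14 days. 2036-02-17 + 14 days = 2036-03-02.

2036-03-02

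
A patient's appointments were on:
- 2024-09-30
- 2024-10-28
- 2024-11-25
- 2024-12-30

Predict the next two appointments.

All Mondays; the gaps (28, 28, 35) vary with month length.
This is the last Monday of each month.
Last Monday of January 2025: 2025-01-27.
February 2025 ends with Monday 2025-02-24.

2025-01-27, 2025-02-24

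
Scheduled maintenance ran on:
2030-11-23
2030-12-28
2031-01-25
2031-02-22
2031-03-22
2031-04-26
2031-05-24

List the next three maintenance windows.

All dates are Saturdays, 35, 28, 28, 28, 35, 28 days apart.
Specifically, the 4th Saturday of each month.
June 2031 — 4th Saturday is 2031-06-28.
4th Saturday of July 2031: 2031-07-26.
4th Saturday of August 2031: 2031-08-23.

2031-06-28, 2031-07-26, 2031-08-23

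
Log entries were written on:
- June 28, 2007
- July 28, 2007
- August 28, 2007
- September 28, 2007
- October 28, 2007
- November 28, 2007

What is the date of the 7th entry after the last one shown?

The day-of-month is always 28 (30, 31, 31, 30, 31 days between events).
So this recurs on the 28th of each month.
December 2007: December 28, 2007.
January 2008: January 28, 2008.
February 2008: February 28, 2008.
Next: March 2008 → March 28, 2008.
April 2008: April 28, 2008.
May 2008: May 28, 2008.
June 2008: June 28, 2008.

June 28, 2008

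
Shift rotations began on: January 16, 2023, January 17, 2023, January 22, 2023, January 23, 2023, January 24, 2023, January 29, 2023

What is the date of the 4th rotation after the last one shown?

February 6, 2023

Gaps: 1, 5, 1, 1, 5 days — not constant, but cyclic with period 3.
The events fall on every Monday, Tuesday and Sunday.
The following Monday is January 30, 2023.
Next Tuesday: January 31, 2023.
The following Sunday is February 5, 2023.
Next Monday: February 6, 2023.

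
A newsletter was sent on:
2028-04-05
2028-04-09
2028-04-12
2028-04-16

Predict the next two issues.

Every event lands on a Wednesday or Sunday (gaps cycle 4, 3, 4).
So the schedule is: every Wednesday and Sunday.
The following Wednesday is 2028-04-19.
Next Sunday: 2028-04-23.

2028-04-19, 2028-04-23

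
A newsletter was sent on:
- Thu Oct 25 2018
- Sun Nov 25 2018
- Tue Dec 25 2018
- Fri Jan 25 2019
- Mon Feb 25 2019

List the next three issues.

Mon Mar 25 2019, Thu Apr 25 2019, Sat May 25 2019

The day-of-month is always 25 (31, 30, 31, 31 days between events).
So this recurs on the 25th of each month.
Next: March 2019 → Mon Mar 25 2019.
April 2019: Thu Apr 25 2019.
May 2019: Sat May 25 2019.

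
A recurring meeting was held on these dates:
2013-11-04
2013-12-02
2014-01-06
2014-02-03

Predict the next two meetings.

All dates are Mondays, 28, 35, 28 days apart.
Specifically, the 1st Monday of each month.
1st Monday of March 2014: 2014-03-03.
1st Monday of April 2014: 2014-04-07.

2014-03-03, 2014-04-07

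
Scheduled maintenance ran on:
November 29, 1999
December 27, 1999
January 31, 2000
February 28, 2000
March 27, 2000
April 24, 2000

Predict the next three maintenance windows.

May 29, 2000; June 26, 2000; July 31, 2000

These are Mondays with 28, 35, 28, 28, 28-day gaps.
Each is the final Monday of its month — November 29, 1999 is past the 28th, so '4th Monday' doesn't fit.
Last Monday of May 2000: May 29, 2000.
June 2000 ends with Monday June 26, 2000.
July 2000 ends with Monday July 31, 2000.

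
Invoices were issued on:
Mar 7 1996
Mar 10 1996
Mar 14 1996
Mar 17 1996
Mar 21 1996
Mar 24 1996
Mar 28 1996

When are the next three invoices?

Every event lands on a Thursday or Sunday (gaps cycle 3, 4, 3, 4, 3, 4).
So the schedule is: every Thursday and Sunday.
Next Sunday: Mar 31 1996.
The following Thursday is Apr 4 1996.
Next Sunday: Apr 7 1996.

Mar 31 1996, Apr 4 1996, Apr 7 1996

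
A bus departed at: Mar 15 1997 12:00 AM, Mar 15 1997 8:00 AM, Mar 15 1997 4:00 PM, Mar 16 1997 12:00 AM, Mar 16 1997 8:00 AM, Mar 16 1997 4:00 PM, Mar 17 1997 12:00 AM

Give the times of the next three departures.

Mar 17 1997 8:00 AM, Mar 17 1997 4:00 PM, Mar 18 1997 12:00 AM

Gaps: 8, 8, 8, 8, 8, 8 hours — each event is 8 hours after the previous one.
Mar 17 1997 12:00 AM + 8 h = Mar 17 1997 8:00 AM.
Mar 17 1997 8:00 AM + 8 h = Mar 17 1997 4:00 PM.
Mar 17 1997 4:00 PM + 8 h = Mar 18 1997 12:00 AM.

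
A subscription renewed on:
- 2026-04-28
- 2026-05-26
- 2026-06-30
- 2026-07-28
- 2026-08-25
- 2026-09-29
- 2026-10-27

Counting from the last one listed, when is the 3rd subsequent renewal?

2027-01-26

These are Tuesdays with 28, 35, 28, 28, 35, 28-day gaps.
Each is the final Tuesday of its month — 2026-06-30 is past the 28th, so '4th Tuesday' doesn't fit.
Last Tuesday of November 2026: 2026-11-24.
Last Tuesday of December 2026: 2026-12-29.
January 2027 ends with Tuesday 2027-01-26.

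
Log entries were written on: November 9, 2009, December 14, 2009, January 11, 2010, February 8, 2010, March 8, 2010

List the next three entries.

Gaps: 35, 28, 28, 28 days — a mix of 28 and 35. Every date is a Monday.
Each is the 2nd Monday of its month.
April 2010 — 2nd Monday is April 12, 2010.
May 2010 — 2nd Monday is May 10, 2010.
June 2010 — 2nd Monday is June 14, 2010.

April 12, 2010; May 10, 2010; June 14, 2010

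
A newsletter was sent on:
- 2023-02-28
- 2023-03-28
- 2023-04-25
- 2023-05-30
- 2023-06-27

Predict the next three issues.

Every date is a Tuesday; gaps 28, 28, 35, 28 days.
Each is the last Tuesday of its month (at least one falls on the 29th or later, ruling out '4th Tuesday').
Last Tuesday of July 2023: 2023-07-25.
August 2023 ends with Tuesday 2023-08-29.
Last Tuesday of September 2023: 2023-09-26.

2023-07-25, 2023-08-29, 2023-09-26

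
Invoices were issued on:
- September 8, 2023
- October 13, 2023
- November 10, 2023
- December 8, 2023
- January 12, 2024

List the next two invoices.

February 9, 2024; March 8, 2024

These are Fridays at 28- or 35-day spacing (35, 28, 28, 35).
The pattern: 2nd Friday of the month.
2nd Friday of February 2024: February 9, 2024.
March 2024 — 2nd Friday is March 8, 2024.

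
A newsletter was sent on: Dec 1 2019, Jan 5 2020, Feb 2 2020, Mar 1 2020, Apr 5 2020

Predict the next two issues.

All dates are Sundays, 35, 28, 28, 35 days apart.
Specifically, the 1st Sunday of each month.
1st Sunday of May 2020: May 3 2020.
June 2020 — 1st Sunday is Jun 7 2020.

May 3 2020, Jun 7 2020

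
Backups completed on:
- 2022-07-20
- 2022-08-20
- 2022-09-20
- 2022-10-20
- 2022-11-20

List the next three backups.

2022-12-20, 2023-01-20, 2023-02-20

Each date is the 20th; the gaps (31, 31, 30, 31) track the month lengths.
The rule is the 20th of each month.
December 2022: 2022-12-20.
Next: January 2023 → 2023-01-20.
Next: February 2023 → 2023-02-20.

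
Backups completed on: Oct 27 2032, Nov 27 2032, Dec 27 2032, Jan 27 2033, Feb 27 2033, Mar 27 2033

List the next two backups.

Each date is the 27th; the gaps (31, 30, 31, 31, 28) track the month lengths.
The rule is the 27th of each month.
April 2033: Apr 27 2033.
May 2033: May 27 2033.

Apr 27 2033, May 27 2033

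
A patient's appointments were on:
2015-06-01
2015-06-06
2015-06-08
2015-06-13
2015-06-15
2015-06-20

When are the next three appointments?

2015-06-22, 2015-06-27, 2015-06-29

The gap pattern 5, 2, 5, 2, 5 repeats every 2 events.
These are the Mondays and Saturdays of each week.
Next Monday: 2015-06-22.
Next Saturday: 2015-06-27.
The following Monday is 2015-06-29.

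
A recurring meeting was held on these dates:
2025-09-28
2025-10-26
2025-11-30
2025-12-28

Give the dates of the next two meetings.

All Sundays; the gaps (28, 35, 28) vary with month length.
This is the last Sunday of each month.
January 2026 ends with Sunday 2026-01-25.
Last Sunday of February 2026: 2026-02-22.

2026-01-25, 2026-02-22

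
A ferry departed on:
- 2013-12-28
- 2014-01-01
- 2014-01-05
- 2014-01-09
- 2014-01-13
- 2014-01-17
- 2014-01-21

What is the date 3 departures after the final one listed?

Every event comes 4 days after the last (4, 4, 4, 4, 4, 4).
2014-01-21 + 4 days = 2014-01-25.
2014-01-25 + 4 days = 2014-01-29.
2014-01-29 + 4 days = 2014-02-02.

2014-02-02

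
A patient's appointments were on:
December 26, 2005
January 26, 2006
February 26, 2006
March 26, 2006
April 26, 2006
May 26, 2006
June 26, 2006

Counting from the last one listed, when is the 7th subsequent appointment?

January 26, 2007

Gaps: 31, 31, 28, 31, 30, 31 days — not constant. Every event is on the 26th of the month.
Pattern: the 26th of each month.
July 2006: July 26, 2006.
Next: August 2006 → August 26, 2006.
September 2006: September 26, 2006.
October 2006: October 26, 2006.
Next: November 2006 → November 26, 2006.
Next: December 2006 → December 26, 2006.
January 2007: January 26, 2007.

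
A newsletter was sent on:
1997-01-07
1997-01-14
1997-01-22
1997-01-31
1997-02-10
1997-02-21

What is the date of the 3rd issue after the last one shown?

Gaps: 7, 8, 9, 10, 11 days — each gap is 1 larger than the previous one.
Next gap: 12 days. 1997-02-21 + 12 days = 1997-03-05.
Next gap: 13 days. 1997-03-05 + 13 days = 1997-03-18.
Next gap: 14 days. 1997-03-18 + 14 days = 1997-04-01.

1997-04-01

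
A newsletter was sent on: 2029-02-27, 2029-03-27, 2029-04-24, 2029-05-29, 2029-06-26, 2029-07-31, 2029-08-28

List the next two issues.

2029-09-25, 2029-10-30

All Tuesdays; the gaps (28, 28, 35, 28, 35, 28) vary with month length.
This is the last Tuesday of each month.
Last Tuesday of September 2029: 2029-09-25.
Last Tuesday of October 2029: 2029-10-30.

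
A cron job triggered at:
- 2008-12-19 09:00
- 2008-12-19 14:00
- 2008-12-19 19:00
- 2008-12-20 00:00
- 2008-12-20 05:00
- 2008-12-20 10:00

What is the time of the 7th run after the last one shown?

2008-12-21 21:00

Spacing: 5, 5, 5, 5, 5 h — constant 5 h.
2008-12-20 10:00 + 5 h = 2008-12-20 15:00.
2008-12-20 15:00 + 5 h = 2008-12-20 20:00.
2008-12-20 20:00 + 5 h = 2008-12-21 01:00.
2008-12-21 01:00 + 5 h = 2008-12-21 06:00.
2008-12-21 06:00 + 5 h = 2008-12-21 11:00.
2008-12-21 11:00 + 5 h = 2008-12-21 16:00.
2008-12-21 16:00 + 5 h = 2008-12-21 21:00.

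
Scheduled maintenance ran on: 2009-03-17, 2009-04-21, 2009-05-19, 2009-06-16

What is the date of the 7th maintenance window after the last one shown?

2010-01-19

These are Tuesdays at 28- or 35-day spacing (35, 28, 28).
The pattern: 3rd Tuesday of the month.
July 2009 — 3rd Tuesday is 2009-07-21.
3rd Tuesday of August 2009: 2009-08-18.
September 2009 — 3rd Tuesday is 2009-09-15.
October 2009 — 3rd Tuesday is 2009-10-20.
November 2009 — 3rd Tuesday is 2009-11-17.
December 2009 — 3rd Tuesday is 2009-12-15.
3rd Tuesday of January 2010: 2010-01-19.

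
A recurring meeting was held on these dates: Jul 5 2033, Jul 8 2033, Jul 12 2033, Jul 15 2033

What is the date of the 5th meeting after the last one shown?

Aug 2 2033

The gap pattern 3, 4, 3 repeats every 2 events.
These are the Tuesdays and Fridays of each week.
The following Tuesday is Jul 19 2033.
The following Friday is Jul 22 2033.
The following Tuesday is Jul 26 2033.
Next Friday: Jul 29 2033.
Next Tuesday: Aug 2 2033.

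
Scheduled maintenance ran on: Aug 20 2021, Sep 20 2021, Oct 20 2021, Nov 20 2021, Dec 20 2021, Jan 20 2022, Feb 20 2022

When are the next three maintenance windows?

Gaps: 31, 30, 31, 30, 31, 31 days — not constant. Every event is on the 20th of the month.
Pattern: the 20th of each month.
March 2022: Mar 20 2022.
Next: April 2022 → Apr 20 2022.
Next: May 2022 → May 20 2022.

Mar 20 2022, Apr 20 2022, May 20 2022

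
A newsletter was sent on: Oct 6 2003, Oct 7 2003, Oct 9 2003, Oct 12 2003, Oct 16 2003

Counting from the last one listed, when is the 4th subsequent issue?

Nov 11 2003

The spacing grows by 1 each time: 1, 2, 3, 4 days.
Next gap: 5 days. Oct 16 2003 + 5 days = Oct 21 2003.
Next gap: 6 days. Oct 21 2003 + 6 days = Oct 27 2003.
Next gap: 7 days. Oct 27 2003 + 7 days = Nov 3 2003.
Next gap: 8 days. Nov 3 2003 + 8 days = Nov 11 2003.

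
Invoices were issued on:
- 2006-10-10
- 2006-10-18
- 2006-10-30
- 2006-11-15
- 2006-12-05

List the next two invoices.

Gaps: 8, 12, 16, 20 days — each gap is 4 larger than the previous one.
Next gap: 24 days. 2006-12-05 + 24 days = 2006-12-29.
Next gap: 28 days. 2006-12-29 + 28 days = 2007-01-26.

2006-12-29, 2007-01-26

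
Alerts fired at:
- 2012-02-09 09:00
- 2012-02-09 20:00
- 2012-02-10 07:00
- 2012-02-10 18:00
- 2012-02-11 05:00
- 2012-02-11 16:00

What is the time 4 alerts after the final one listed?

2012-02-13 12:00

Gaps: 11, 11, 11, 11, 11 hours — each event is 11 hours after the previous one.
2012-02-11 16:00 + 11 h = 2012-02-12 03:00.
2012-02-12 03:00 + 11 h = 2012-02-12 14:00.
2012-02-12 14:00 + 11 h = 2012-02-13 01:00.
2012-02-13 01:00 + 11 h = 2012-02-13 12:00.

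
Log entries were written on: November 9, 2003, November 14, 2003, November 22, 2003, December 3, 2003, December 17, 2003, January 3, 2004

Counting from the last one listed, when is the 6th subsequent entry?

June 16, 2004

The spacing grows by 3 each time: 5, 8, 11, 14, 17 days.
Next gap: 20 days. January 3, 2004 + 20 days = January 23, 2004.
Next gap: 23 days. January 23, 2004 + 23 days = February 15, 2004.
Next gap: 26 days. February 15, 2004 + 26 days = March 12, 2004.
Next gap: 29 days. March 12, 2004 + 29 days = April 10, 2004.
Next gap: 32 days. April 10, 2004 + 32 days = May 12, 2004.
Next gap: 35 days. May 12, 2004 + 35 days = June 16, 2004.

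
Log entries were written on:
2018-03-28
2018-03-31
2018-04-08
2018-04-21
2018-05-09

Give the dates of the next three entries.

Gaps: 3, 8, 13, 18 days — each gap is 5 larger than the previous one.
Next gap: 23 days. 2018-05-09 + 23 days = 2018-06-01.
Next gap: 28 days. 2018-06-01 + 28 days = 2018-06-29.
Next gap: 33 days. 2018-06-29 + 33 days = 2018-08-01.

2018-06-01, 2018-06-29, 2018-08-01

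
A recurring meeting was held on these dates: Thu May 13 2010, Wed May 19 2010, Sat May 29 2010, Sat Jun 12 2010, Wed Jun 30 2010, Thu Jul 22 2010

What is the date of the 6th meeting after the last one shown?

Wed Feb 23 2011

The spacing grows by 4 each time: 6, 10, 14, 18, 22 days.
Next gap: 26 days. Thu Jul 22 2010 + 26 days = Tue Aug 17 2010.
Next gap: 30 days. Tue Aug 17 2010 + 30 days = Thu Sep 16 2010.
Next gap: 34 days. Thu Sep 16 2010 + 34 days = Wed Oct 20 2010.
Next gap: 38 days. Wed Oct 20 2010 + 38 days = Sat Nov 27 2010.
Next gap: 42 days. Sat Nov 27 2010 + 42 days = Sat Jan 8 2011.
Next gap: 46 days. Sat Jan 8 2011 + 46 days = Wed Feb 23 2011.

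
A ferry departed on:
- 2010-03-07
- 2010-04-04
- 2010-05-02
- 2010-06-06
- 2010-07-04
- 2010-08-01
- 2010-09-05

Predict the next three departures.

2010-10-03, 2010-11-07, 2010-12-05

These are Sundays at 28- or 35-day spacing (28, 28, 35, 28, 28, 35).
The pattern: 1st Sunday of the month.
October 2010 — 1st Sunday is 2010-10-03.
1st Sunday of November 2010: 2010-11-07.
1st Sunday of December 2010: 2010-12-05.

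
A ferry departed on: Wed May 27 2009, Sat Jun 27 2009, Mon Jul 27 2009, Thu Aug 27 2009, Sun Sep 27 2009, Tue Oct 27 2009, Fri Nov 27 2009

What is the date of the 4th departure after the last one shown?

Sat Mar 27 2010

The day-of-month is always 27 (31, 30, 31, 31, 30, 31 days between events).
So this recurs on the 27th of each month.
Next: December 2009 → Sun Dec 27 2009.
January 2010: Wed Jan 27 2010.
Next: February 2010 → Sat Feb 27 2010.
Next: March 2010 → Sat Mar 27 2010.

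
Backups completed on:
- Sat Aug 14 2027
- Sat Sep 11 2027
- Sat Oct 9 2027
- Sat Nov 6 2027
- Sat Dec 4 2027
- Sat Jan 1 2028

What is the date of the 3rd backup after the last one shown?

The spacing is 28, 28, 28, 28, 28 days — always 28 days.
Sat Jan 1 2028 + 28 days = Sat Jan 29 2028.
Sat Jan 29 2028 + 28 days = Sat Feb 26 2028.
Sat Feb 26 2028 + 28 days = Sat Mar 25 2028.

Sat Mar 25 2028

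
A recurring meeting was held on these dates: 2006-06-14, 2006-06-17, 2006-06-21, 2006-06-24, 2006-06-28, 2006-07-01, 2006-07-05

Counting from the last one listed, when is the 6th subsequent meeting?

2006-07-26

Every event lands on a Wednesday or Saturday (gaps cycle 3, 4, 3, 4, 3, 4).
So the schedule is: every Wednesday and Saturday.
Next Saturday: 2006-07-08.
The following Wednesday is 2006-07-12.
The following Saturday is 2006-07-15.
The following Wednesday is 2006-07-19.
The following Saturday is 2006-07-22.
Next Wednesday: 2006-07-26.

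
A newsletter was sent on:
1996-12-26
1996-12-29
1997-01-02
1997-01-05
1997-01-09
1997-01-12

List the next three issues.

Every event lands on a Thursday or Sunday (gaps cycle 3, 4, 3, 4, 3).
So the schedule is: every Thursday and Sunday.
Next Thursday: 1997-01-16.
Next Sunday: 1997-01-19.
The following Thursday is 1997-01-23.

1997-01-16, 1997-01-19, 1997-01-23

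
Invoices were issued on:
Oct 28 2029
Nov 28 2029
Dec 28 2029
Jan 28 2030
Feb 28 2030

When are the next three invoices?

Mar 28 2030, Apr 28 2030, May 28 2030

Each date is the 28th; the gaps (31, 30, 31, 31) track the month lengths.
The rule is the 28th of each month.
March 2030: Mar 28 2030.
Next: April 2030 → Apr 28 2030.
Next: May 2030 → May 28 2030.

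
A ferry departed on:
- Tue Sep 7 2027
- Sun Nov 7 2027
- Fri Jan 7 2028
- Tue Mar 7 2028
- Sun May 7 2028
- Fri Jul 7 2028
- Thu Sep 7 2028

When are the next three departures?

The day-of-month is always 7 (61, 61, 60, 61, 61, 62 days between events).
So this recurs on the 7th of every 2 months.
November 2028: Tue Nov 7 2028.
Next: January 2029 → Sun Jan 7 2029.
Next: March 2029 → Wed Mar 7 2029.

Tue Nov 7 2028, Sun Jan 7 2029, Wed Mar 7 2029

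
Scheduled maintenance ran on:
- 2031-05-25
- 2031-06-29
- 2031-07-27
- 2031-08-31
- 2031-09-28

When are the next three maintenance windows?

2031-10-26, 2031-11-30, 2031-12-28

All Sundays; the gaps (35, 28, 35, 28) vary with month length.
This is the last Sunday of each month.
Last Sunday of October 2031: 2031-10-26.
Last Sunday of November 2031: 2031-11-30.
December 2031 ends with Sunday 2031-12-28.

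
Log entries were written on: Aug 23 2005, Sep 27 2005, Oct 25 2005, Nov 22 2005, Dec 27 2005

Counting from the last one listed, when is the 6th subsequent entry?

Jun 27 2006

Gaps: 35, 28, 28, 35 days — a mix of 28 and 35. Every date is a Tuesday.
Each is the 4th Tuesday of its month.
January 2006 — 4th Tuesday is Jan 24 2006.
4th Tuesday of February 2006: Feb 28 2006.
4th Tuesday of March 2006: Mar 28 2006.
4th Tuesday of April 2006: Apr 25 2006.
4th Tuesday of May 2006: May 23 2006.
June 2006 — 4th Tuesday is Jun 27 2006.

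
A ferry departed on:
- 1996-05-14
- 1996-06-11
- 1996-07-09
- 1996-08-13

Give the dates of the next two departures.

These are Tuesdays at 28- or 35-day spacing (28, 28, 35).
The pattern: 2nd Tuesday of the month.
2nd Tuesday of September 1996: 1996-09-10.
October 1996 — 2nd Tuesday is 1996-10-08.

1996-09-10, 1996-10-08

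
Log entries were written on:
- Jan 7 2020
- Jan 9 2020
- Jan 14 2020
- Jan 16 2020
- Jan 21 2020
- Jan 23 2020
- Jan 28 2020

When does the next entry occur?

Jan 30 2020

Every event lands on a Tuesday or Thursday (gaps cycle 2, 5, 2, 5, 2, 5).
So the schedule is: every Tuesday and Thursday.
Next Thursday: Jan 30 2020.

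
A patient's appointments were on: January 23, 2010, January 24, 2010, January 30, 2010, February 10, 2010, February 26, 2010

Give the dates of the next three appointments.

Intervals are 1, 6, 11, 16 days — an arithmetic progression with common difference 5.
Next gap: 21 days. February 26, 2010 + 21 days = March 19, 2010.
Next gap: 26 days. March 19, 2010 + 26 days = April 14, 2010.
Next gap: 31 days. April 14, 2010 + 31 days = May 15, 2010.

March 19, 2010; April 14, 2010; May 15, 2010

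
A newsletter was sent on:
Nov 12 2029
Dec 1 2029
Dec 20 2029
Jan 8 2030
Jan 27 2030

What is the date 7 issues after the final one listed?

The spacing is 19, 19, 19, 19 days — always 19 days.
Jan 27 2030 + 19 days = Feb 15 2030.
Feb 15 2030 + 19 days = Mar 6 2030.
Mar 6 2030 + 19 days = Mar 25 2030.
Mar 25 2030 + 19 days = Apr 13 2030.
Apr 13 2030 + 19 days = May 2 2030.
May 2 2030 + 19 days = May 21 2030.
May 21 2030 + 19 days = Jun 9 2030.

Jun 9 2030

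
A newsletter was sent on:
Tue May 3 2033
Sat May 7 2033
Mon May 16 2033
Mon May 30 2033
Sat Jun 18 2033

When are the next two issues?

Intervals are 4, 9, 14, 19 days — an arithmetic progression with common difference 5.
Next gap: 24 days. Sat Jun 18 2033 + 24 days = Tue Jul 12 2033.
Next gap: 29 days. Tue Jul 12 2033 + 29 days = Wed Aug 10 2033.

Tue Jul 12 2033, Wed Aug 10 2033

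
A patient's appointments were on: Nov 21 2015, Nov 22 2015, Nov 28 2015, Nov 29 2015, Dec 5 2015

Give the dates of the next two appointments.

Dec 6 2015, Dec 12 2015

Gaps: 1, 6, 1, 6 days — not constant, but cyclic with period 2.
The events fall on every Saturday and Sunday.
The following Sunday is Dec 6 2015.
The following Saturday is Dec 12 2015.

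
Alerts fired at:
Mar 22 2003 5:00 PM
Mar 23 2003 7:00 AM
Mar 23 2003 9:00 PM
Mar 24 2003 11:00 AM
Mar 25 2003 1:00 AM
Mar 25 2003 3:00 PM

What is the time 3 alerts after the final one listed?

Mar 27 2003 9:00 AM

Gaps: 14, 14, 14, 14, 14 hours — each event is 14 hours after the previous one.
Mar 25 2003 3:00 PM + 14 h = Mar 26 2003 5:00 AM.
Mar 26 2003 5:00 AM + 14 h = Mar 26 2003 7:00 PM.
Mar 26 2003 7:00 PM + 14 h = Mar 27 2003 9:00 AM.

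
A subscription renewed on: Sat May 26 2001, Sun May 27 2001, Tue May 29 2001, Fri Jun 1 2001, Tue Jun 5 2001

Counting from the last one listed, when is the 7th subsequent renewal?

Intervals are 1, 2, 3, 4 days — an arithmetic progression with common difference 1.
Next gap: 5 days. Tue Jun 5 2001 + 5 days = Sun Jun 10 2001.
Next gap: 6 days. Sun Jun 10 2001 + 6 days = Sat Jun 16 2001.
Next gap: 7 days. Sat Jun 16 2001 + 7 days = Sat Jun 23 2001.
Next gap: 8 days. Sat Jun 23 2001 + 8 days = Sun Jul 1 2001.
Next gap: 9 days. Sun Jul 1 2001 + 9 days = Tue Jul 10 2001.
Next gap: 10 days. Tue Jul 10 2001 + 10 days = Fri Jul 20 2001.
Next gap: 11 days. Fri Jul 20 2001 + 11 days = Tue Jul 31 2001.

Tue Jul 31 2001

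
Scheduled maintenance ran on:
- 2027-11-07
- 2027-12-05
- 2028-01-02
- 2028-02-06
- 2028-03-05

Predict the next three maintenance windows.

2028-04-02, 2028-05-07, 2028-06-04

All dates are Sundays, 28, 28, 35, 28 days apart.
Specifically, the 1st Sunday of each month.
April 2028 — 1st Sunday is 2028-04-02.
1st Sunday of May 2028: 2028-05-07.
1st Sunday of June 2028: 2028-06-04.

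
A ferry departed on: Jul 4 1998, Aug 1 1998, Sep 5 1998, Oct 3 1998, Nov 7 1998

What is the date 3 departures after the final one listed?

Gaps: 28, 35, 28, 35 days — a mix of 28 and 35. Every date is a Saturday.
Each is the 1st Saturday of its month.
1st Saturday of December 1998: Dec 5 1998.
1st Saturday of January 1999: Jan 2 1999.
February 1999 — 1st Saturday is Feb 6 1999.

Feb 6 1999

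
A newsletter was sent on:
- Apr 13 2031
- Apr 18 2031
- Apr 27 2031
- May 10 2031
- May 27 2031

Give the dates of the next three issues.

The spacing grows by 4 each time: 5, 9, 13, 17 days.
Next gap: 21 days. May 27 2031 + 21 days = Jun 17 2031.
Next gap: 25 days. Jun 17 2031 + 25 days = Jul 12 2031.
Next gap: 29 days. Jul 12 2031 + 29 days = Aug 10 2031.

Jun 17 2031, Jul 12 2031, Aug 10 2031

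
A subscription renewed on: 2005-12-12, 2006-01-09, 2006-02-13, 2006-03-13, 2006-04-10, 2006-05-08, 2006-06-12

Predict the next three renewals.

These are Mondays at 28- or 35-day spacing (28, 35, 28, 28, 28, 35).
The pattern: 2nd Monday of the month.
2nd Monday of July 2006: 2006-07-10.
2nd Monday of August 2006: 2006-08-14.
September 2006 — 2nd Monday is 2006-09-11.

2006-07-10, 2006-08-14, 2006-09-11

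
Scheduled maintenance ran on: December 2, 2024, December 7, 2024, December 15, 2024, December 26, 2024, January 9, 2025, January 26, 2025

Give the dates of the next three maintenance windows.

Gaps: 5, 8, 11, 14, 17 days — each gap is 3 larger than the previous one.
Next gap: 20 days. January 26, 2025 + 20 days = February 15, 2025.
Next gap: 23 days. February 15, 2025 + 23 days = March 10, 2025.
Next gap: 26 days. March 10, 2025 + 26 days = April 5, 2025.

February 15, 2025; March 10, 2025; April 5, 2025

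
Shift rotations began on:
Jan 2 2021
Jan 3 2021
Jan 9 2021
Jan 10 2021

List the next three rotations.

The gap pattern 1, 6, 1 repeats every 2 events.
These are the Saturdays and Sundays of each week.
Next Saturday: Jan 16 2021.
Next Sunday: Jan 17 2021.
The following Saturday is Jan 23 2021.

Jan 16 2021, Jan 17 2021, Jan 23 2021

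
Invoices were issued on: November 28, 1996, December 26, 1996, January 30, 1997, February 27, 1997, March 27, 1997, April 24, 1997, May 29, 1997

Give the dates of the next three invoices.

Every date is a Thursday; gaps 28, 35, 28, 28, 28, 35 days.
Each is the last Thursday of its month (at least one falls on the 29th or later, ruling out '4th Thursday').
June 1997 ends with Thursday June 26, 1997.
July 1997 ends with Thursday July 31, 1997.
Last Thursday of August 1997: August 28, 1997.

June 26, 1997; July 31, 1997; August 28, 1997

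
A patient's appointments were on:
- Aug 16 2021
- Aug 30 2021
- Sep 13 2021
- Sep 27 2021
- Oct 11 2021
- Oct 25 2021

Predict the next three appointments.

The spacing is 14, 14, 14, 14, 14 days — always 14 days.
Oct 25 2021 + 14 days = Nov 8 2021.
Nov 8 2021 + 14 days = Nov 22 2021.
Nov 22 2021 + 14 days = Dec 6 2021.

Nov 8 2021, Nov 22 2021, Dec 6 2021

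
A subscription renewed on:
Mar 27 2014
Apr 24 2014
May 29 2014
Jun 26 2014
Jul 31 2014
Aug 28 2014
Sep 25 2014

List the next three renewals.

Every date is a Thursday; gaps 28, 35, 28, 35, 28, 28 days.
Each is the last Thursday of its month (at least one falls on the 29th or later, ruling out '4th Thursday').
Last Thursday of October 2014: Oct 30 2014.
Last Thursday of November 2014: Nov 27 2014.
December 2014 ends with Thursday Dec 25 2014.

Oct 30 2014, Nov 27 2014, Dec 25 2014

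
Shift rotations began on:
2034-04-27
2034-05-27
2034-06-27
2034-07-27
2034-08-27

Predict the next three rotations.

2034-09-27, 2034-10-27, 2034-11-27

The day-of-month is always 27 (30, 31, 30, 31 days between events).
So this recurs on the 27th of each month.
Next: September 2034 → 2034-09-27.
October 2034: 2034-10-27.
November 2034: 2034-11-27.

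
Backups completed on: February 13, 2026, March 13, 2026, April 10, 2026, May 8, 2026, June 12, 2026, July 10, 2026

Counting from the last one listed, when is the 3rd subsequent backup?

October 9, 2026

These are Fridays at 28- or 35-day spacing (28, 28, 28, 35, 28).
The pattern: 2nd Friday of the month.
2nd Friday of August 2026: August 14, 2026.
September 2026 — 2nd Friday is September 11, 2026.
2nd Friday of October 2026: October 9, 2026.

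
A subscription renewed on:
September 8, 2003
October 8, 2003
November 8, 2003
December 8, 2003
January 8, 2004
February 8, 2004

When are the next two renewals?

Gaps: 30, 31, 30, 31, 31 days — not constant. Every event is on the 8th of the month.
Pattern: the 8th of each month.
Next: March 2004 → March 8, 2004.
April 2004: April 8, 2004.

March 8, 2004; April 8, 2004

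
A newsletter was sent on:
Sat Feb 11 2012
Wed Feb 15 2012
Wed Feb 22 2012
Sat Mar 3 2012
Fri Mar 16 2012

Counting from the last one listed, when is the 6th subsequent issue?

Sat Aug 4 2012

Gaps: 4, 7, 10, 13 days — each gap is 3 larger than the previous one.
Next gap: 16 days. Fri Mar 16 2012 + 16 days = Sun Apr 1 2012.
Next gap: 19 days. Sun Apr 1 2012 + 19 days = Fri Apr 20 2012.
Next gap: 22 days. Fri Apr 20 2012 + 22 days = Sat May 12 2012.
Next gap: 25 days. Sat May 12 2012 + 25 days = Wed Jun 6 2012.
Next gap: 28 days. Wed Jun 6 2012 + 28 days = Wed Jul 4 2012.
Next gap: 31 days. Wed Jul 4 2012 + 31 days = Sat Aug 4 2012.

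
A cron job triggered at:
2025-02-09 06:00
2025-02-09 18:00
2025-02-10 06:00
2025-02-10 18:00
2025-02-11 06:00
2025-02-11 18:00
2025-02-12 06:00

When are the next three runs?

Spacing: 12, 12, 12, 12, 12, 12 h — constant 12 h.
2025-02-12 06:00 + 12 h = 2025-02-12 18:00.
2025-02-12 18:00 + 12 h = 2025-02-13 06:00.
2025-02-13 06:00 + 12 h = 2025-02-13 18:00.

2025-02-12 18:00, 2025-02-13 06:00, 2025-02-13 18:00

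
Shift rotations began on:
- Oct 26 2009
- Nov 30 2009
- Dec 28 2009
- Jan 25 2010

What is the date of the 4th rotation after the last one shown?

These are Mondays with 35, 28, 28-day gaps.
Each is the final Monday of its month — Nov 30 2009 is past the 28th, so '4th Monday' doesn't fit.
Last Monday of February 2010: Feb 22 2010.
Last Monday of March 2010: Mar 29 2010.
Last Monday of April 2010: Apr 26 2010.
Last Monday of May 2010: May 31 2010.

May 31 2010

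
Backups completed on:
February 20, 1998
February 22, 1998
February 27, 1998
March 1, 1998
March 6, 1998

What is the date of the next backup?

March 8, 1998

The gap pattern 2, 5, 2, 5 repeats every 2 events.
These are the Fridays and Sundays of each week.
Next Sunday: March 8, 1998.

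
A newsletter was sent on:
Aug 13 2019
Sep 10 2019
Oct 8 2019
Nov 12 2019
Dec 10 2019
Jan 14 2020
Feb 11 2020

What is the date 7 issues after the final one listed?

Sep 8 2020

Gaps: 28, 28, 35, 28, 35, 28 days — a mix of 28 and 35. Every date is a Tuesday.
Each is the 2nd Tuesday of its month.
2nd Tuesday of March 2020: Mar 10 2020.
April 2020 — 2nd Tuesday is Apr 14 2020.
May 2020 — 2nd Tuesday is May 12 2020.
2nd Tuesday of June 2020: Jun 9 2020.
July 2020 — 2nd Tuesday is Jul 14 2020.
2nd Tuesday of August 2020: Aug 11 2020.
2nd Tuesday of September 2020: Sep 8 2020.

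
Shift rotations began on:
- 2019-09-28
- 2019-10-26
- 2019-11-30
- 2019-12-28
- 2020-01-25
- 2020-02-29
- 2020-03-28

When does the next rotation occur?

All Saturdays; the gaps (28, 35, 28, 28, 35, 28) vary with month length.
This is the last Saturday of each month.
April 2020 ends with Saturday 2020-04-25.

2020-04-25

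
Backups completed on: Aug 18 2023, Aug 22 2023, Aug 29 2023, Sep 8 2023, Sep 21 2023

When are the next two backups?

Oct 7 2023, Oct 26 2023

The spacing grows by 3 each time: 4, 7, 10, 13 days.
Next gap: 16 days. Sep 21 2023 + 16 days = Oct 7 2023.
Next gap: 19 days. Oct 7 2023 + 19 days = Oct 26 2023.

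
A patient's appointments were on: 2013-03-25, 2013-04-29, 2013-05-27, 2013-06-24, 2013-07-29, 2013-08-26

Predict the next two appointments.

2013-09-30, 2013-10-28

All Mondays; the gaps (35, 28, 28, 35, 28) vary with month length.
This is the last Monday of each month.
September 2013 ends with Monday 2013-09-30.
October 2013 ends with Monday 2013-10-28.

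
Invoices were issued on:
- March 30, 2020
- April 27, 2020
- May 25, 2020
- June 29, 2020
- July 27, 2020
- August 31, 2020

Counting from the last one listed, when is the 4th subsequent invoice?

December 28, 2020

Every date is a Monday; gaps 28, 28, 35, 28, 35 days.
Each is the last Monday of its month (at least one falls on the 29th or later, ruling out '4th Monday').
Last Monday of September 2020: September 28, 2020.
October 2020 ends with Monday October 26, 2020.
Last Monday of November 2020: November 30, 2020.
Last Monday of December 2020: December 28, 2020.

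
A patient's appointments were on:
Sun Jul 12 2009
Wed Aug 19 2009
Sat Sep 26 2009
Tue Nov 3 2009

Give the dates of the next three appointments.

Fri Dec 11 2009, Mon Jan 18 2010, Thu Feb 25 2010

Every event comes 38 days after the last (38, 38, 38).
Tue Nov 3 2009 + 38 days = Fri Dec 11 2009.
Fri Dec 11 2009 + 38 days = Mon Jan 18 2010.
Mon Jan 18 2010 + 38 days = Thu Feb 25 2010.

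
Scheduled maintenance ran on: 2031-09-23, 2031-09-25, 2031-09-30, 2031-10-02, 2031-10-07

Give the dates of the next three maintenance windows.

Gaps: 2, 5, 2, 5 days — not constant, but cyclic with period 2.
The events fall on every Tuesday and Thursday.
Next Thursday: 2031-10-09.
Next Tuesday: 2031-10-14.
Next Thursday: 2031-10-16.

2031-10-09, 2031-10-14, 2031-10-16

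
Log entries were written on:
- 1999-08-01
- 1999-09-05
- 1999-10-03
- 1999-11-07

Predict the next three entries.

Gaps: 35, 28, 35 days — a mix of 28 and 35. Every date is a Sunday.
Each is the 1st Sunday of its month.
December 1999 — 1st Sunday is 1999-12-05.
January 2000 — 1st Sunday is 2000-01-02.
1st Sunday of February 2000: 2000-02-06.

1999-12-05, 2000-01-02, 2000-02-06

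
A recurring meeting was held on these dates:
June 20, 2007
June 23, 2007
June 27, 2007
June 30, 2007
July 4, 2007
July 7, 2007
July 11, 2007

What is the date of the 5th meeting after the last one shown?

Gaps: 3, 4, 3, 4, 3, 4 days — not constant, but cyclic with period 2.
The events fall on every Wednesday and Saturday.
The following Saturday is July 14, 2007.
Next Wednesday: July 18, 2007.
The following Saturday is July 21, 2007.
Next Wednesday: July 25, 2007.
Next Saturday: July 28, 2007.

July 28, 2007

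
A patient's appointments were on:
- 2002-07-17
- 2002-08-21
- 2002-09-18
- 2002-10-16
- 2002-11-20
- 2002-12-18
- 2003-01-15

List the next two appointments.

All dates are Wednesdays, 35, 28, 28, 35, 28, 28 days apart.
Specifically, the 3rd Wednesday of each month.
February 2003 — 3rd Wednesday is 2003-02-19.
3rd Wednesday of March 2003: 2003-03-19.

2003-02-19, 2003-03-19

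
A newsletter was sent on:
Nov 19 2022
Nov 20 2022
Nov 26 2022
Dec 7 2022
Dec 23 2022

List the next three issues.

Jan 13 2023, Feb 8 2023, Mar 11 2023

The spacing grows by 5 each time: 1, 6, 11, 16 days.
Next gap: 21 days. Dec 23 2022 + 21 days = Jan 13 2023.
Next gap: 26 days. Jan 13 2023 + 26 days = Feb 8 2023.
Next gap: 31 days. Feb 8 2023 + 31 days = Mar 11 2023.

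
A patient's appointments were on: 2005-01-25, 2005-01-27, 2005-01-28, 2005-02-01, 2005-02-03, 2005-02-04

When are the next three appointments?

Every event lands on a Tuesday or Thursday or Friday (gaps cycle 2, 1, 4, 2, 1).
So the schedule is: every Tuesday, Thursday and Friday.
The following Tuesday is 2005-02-08.
Next Thursday: 2005-02-10.
The following Friday is 2005-02-11.

2005-02-08, 2005-02-10, 2005-02-11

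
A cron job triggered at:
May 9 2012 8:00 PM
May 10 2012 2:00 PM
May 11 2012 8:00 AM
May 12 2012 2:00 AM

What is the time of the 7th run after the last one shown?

Spacing: 18, 18, 18 h — constant 18 h.
May 12 2012 2:00 AM + 18 h = May 12 2012 8:00 PM.
May 12 2012 8:00 PM + 18 h = May 13 2012 2:00 PM.
May 13 2012 2:00 PM + 18 h = May 14 2012 8:00 AM.
May 14 2012 8:00 AM + 18 h = May 15 2012 2:00 AM.
May 15 2012 2:00 AM + 18 h = May 15 2012 8:00 PM.
May 15 2012 8:00 PM + 18 h = May 16 2012 2:00 PM.
May 16 2012 2:00 PM + 18 h = May 17 2012 8:00 AM.

May 17 2012 8:00 AM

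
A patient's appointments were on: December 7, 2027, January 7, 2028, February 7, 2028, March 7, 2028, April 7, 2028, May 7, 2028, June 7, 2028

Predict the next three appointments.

Each date is the 7th; the gaps (31, 31, 29, 31, 30, 31) track the month lengths.
The rule is the 7th of each month.
Next: July 2028 → July 7, 2028.
August 2028: August 7, 2028.
September 2028: September 7, 2028.

July 7, 2028; August 7, 2028; September 7, 2028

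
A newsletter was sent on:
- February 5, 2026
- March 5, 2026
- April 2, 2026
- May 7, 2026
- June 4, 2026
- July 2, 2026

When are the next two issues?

Gaps: 28, 28, 35, 28, 28 days — a mix of 28 and 35. Every date is a Thursday.
Each is the 1st Thursday of its month.
August 2026 — 1st Thursday is August 6, 2026.
1st Thursday of September 2026: September 3, 2026.

August 6, 2026; September 3, 2026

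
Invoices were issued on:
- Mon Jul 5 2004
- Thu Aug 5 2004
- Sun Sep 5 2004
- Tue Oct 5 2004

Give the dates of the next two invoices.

Fri Nov 5 2004, Sun Dec 5 2004

Gaps: 31, 31, 30 days — not constant. Every event is on the 5th of the month.
Pattern: the 5th of each month.
November 2004: Fri Nov 5 2004.
Next: December 2004 → Sun Dec 5 2004.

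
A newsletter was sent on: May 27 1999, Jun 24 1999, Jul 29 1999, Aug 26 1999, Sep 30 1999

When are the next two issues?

These are Thursdays with 28, 35, 28, 35-day gaps.
Each is the final Thursday of its month — Jul 29 1999 is past the 28th, so '4th Thursday' doesn't fit.
Last Thursday of October 1999: Oct 28 1999.
November 1999 ends with Thursday Nov 25 1999.

Oct 28 1999, Nov 25 1999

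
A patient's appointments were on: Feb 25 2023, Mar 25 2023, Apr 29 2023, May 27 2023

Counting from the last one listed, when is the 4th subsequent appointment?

Sep 30 2023

All Saturdays; the gaps (28, 35, 28) vary with month length.
This is the last Saturday of each month.
Last Saturday of June 2023: Jun 24 2023.
Last Saturday of July 2023: Jul 29 2023.
Last Saturday of August 2023: Aug 26 2023.
September 2023 ends with Saturday Sep 30 2023.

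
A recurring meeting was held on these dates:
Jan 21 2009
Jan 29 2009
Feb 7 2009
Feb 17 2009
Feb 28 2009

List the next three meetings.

Intervals are 8, 9, 10, 11 days — an arithmetic progression with common difference 1.
Next gap: 12 days. Feb 28 2009 + 12 days = Mar 12 2009.
Next gap: 13 days. Mar 12 2009 + 13 days = Mar 25 2009.
Next gap: 14 days. Mar 25 2009 + 14 days = Apr 8 2009.

Mar 12 2009, Mar 25 2009, Apr 8 2009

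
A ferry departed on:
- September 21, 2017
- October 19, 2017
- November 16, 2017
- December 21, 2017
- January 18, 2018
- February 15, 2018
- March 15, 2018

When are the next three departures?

April 19, 2018; May 17, 2018; June 21, 2018

These are Thursdays at 28- or 35-day spacing (28, 28, 35, 28, 28, 28).
The pattern: 3rd Thursday of the month.
3rd Thursday of April 2018: April 19, 2018.
May 2018 — 3rd Thursday is May 17, 2018.
3rd Thursday of June 2018: June 21, 2018.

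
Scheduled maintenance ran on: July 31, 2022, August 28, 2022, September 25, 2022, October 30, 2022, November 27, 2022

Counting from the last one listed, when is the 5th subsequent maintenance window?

April 30, 2023

All Sundays; the gaps (28, 28, 35, 28) vary with month length.
This is the last Sunday of each month.
December 2022 ends with Sunday December 25, 2022.
Last Sunday of January 2023: January 29, 2023.
Last Sunday of February 2023: February 26, 2023.
Last Sunday of March 2023: March 26, 2023.
Last Sunday of April 2023: April 30, 2023.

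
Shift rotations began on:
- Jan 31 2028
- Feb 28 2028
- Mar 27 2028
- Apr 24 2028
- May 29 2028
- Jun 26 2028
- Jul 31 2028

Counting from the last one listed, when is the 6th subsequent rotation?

All Mondays; the gaps (28, 28, 28, 35, 28, 35) vary with month length.
This is the last Monday of each month.
Last Monday of August 2028: Aug 28 2028.
September 2028 ends with Monday Sep 25 2028.
Last Monday of October 2028: Oct 30 2028.
Last Monday of November 2028: Nov 27 2028.
Last Monday of December 2028: Dec 25 2028.
January 2029 ends with Monday Jan 29 2029.

Jan 29 2029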